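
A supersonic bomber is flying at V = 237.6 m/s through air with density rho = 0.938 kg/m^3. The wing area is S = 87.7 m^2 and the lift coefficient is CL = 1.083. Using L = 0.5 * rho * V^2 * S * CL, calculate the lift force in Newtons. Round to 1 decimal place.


Step 1: Calculate dynamic pressure q = 0.5 * 0.938 * 237.6^2 = 0.5 * 0.938 * 56453.76 = 26476.8134 Pa
Step 2: Multiply by wing area and lift coefficient: L = 26476.8134 * 87.7 * 1.083
Step 3: L = 2322016.5387 * 1.083 = 2514743.9 N

2514743.9


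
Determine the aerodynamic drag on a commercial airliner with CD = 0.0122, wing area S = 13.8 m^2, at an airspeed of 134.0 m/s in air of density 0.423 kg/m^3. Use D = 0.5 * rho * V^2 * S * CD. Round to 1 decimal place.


Step 1: Dynamic pressure q = 0.5 * 0.423 * 134.0^2 = 3797.694 Pa
Step 2: Drag D = q * S * CD = 3797.694 * 13.8 * 0.0122
Step 3: D = 639.4 N

639.4


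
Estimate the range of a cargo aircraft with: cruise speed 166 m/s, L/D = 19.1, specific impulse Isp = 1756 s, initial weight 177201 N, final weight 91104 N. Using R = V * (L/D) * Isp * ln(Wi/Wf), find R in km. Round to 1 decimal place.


Step 1: Coefficient = V * (L/D) * Isp = 166 * 19.1 * 1756 = 5567573.6 m
Step 2: Wi/Wf = 177201 / 91104 = 1.945041
Step 3: ln(1.945041) = 0.665283
Step 4: R = 5567573.6 * 0.665283 = 3704011.9 m = 3704.0 km

3704.0


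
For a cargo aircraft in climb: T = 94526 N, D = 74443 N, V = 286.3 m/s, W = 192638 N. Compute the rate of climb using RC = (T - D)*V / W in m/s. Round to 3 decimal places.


Step 1: Excess thrust = T - D = 94526 - 74443 = 20083 N
Step 2: Excess power = 20083 * 286.3 = 5749762.9 W
Step 3: RC = 5749762.9 / 192638 = 29.848 m/s

29.848


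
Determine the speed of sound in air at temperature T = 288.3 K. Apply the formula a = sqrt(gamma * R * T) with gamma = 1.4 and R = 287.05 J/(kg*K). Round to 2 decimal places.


Step 1: gamma * R * T = 1.4 * 287.05 * 288.3 = 115859.121
Step 2: a = sqrt(115859.121) = 340.38 m/s

340.38


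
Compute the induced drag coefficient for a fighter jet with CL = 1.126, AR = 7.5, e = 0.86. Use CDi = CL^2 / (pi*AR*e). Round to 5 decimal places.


Step 1: CL^2 = 1.126^2 = 1.267876
Step 2: pi * AR * e = 3.14159 * 7.5 * 0.86 = 20.263273
Step 3: CDi = 1.267876 / 20.263273 = 0.06257

0.06257


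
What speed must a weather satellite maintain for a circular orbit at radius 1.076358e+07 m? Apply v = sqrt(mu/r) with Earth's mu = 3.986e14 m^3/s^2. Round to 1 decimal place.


Step 1: mu / r = 3.986e14 / 1.076358e+07 = 37032288.5137
Step 2: v = sqrt(37032288.5137) = 6085.4 m/s

6085.4


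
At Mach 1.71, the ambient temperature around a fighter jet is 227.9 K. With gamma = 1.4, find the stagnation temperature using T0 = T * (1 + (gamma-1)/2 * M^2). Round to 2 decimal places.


Step 1: (gamma-1)/2 = 0.2
Step 2: M^2 = 2.9241
Step 3: 1 + 0.2 * 2.9241 = 1.58482
Step 4: T0 = 227.9 * 1.58482 = 361.18 K

361.18


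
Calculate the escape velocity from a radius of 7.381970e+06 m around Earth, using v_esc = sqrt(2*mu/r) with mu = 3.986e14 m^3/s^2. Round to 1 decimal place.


Step 1: 2*mu/r = 2 * 3.986e14 / 7.381970e+06 = 107992852.8564
Step 2: v_esc = sqrt(107992852.8564) = 10392.0 m/s

10392.0


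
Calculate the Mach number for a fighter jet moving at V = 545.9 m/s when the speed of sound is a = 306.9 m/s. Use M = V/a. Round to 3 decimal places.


Step 1: M = V / a = 545.9 / 306.9
Step 2: M = 1.779

1.779


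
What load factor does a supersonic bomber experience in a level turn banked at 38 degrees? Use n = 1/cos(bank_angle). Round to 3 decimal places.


Step 1: Convert 38 degrees to radians = 0.663225
Step 2: cos(38 deg) = 0.788011
Step 3: n = 1 / 0.788011 = 1.269

1.269


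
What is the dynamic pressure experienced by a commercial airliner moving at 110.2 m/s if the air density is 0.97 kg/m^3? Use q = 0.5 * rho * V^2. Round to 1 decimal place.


Step 1: V^2 = 110.2^2 = 12144.04
Step 2: q = 0.5 * 0.97 * 12144.04
Step 3: q = 5889.9 Pa

5889.9


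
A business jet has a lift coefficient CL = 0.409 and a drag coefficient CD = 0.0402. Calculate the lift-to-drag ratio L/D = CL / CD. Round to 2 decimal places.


Step 1: L/D = CL / CD = 0.409 / 0.0402
Step 2: L/D = 10.17

10.17


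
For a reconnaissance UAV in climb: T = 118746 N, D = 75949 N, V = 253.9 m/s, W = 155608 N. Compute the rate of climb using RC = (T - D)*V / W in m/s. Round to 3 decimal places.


Step 1: Excess thrust = T - D = 118746 - 75949 = 42797 N
Step 2: Excess power = 42797 * 253.9 = 10866158.3 W
Step 3: RC = 10866158.3 / 155608 = 69.830 m/s

69.830


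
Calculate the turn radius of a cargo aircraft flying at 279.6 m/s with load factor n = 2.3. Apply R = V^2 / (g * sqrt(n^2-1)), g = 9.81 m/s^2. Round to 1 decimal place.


Step 1: V^2 = 279.6^2 = 78176.16
Step 2: n^2 - 1 = 2.3^2 - 1 = 4.29
Step 3: sqrt(4.29) = 2.071232
Step 4: R = 78176.16 / (9.81 * 2.071232) = 3847.5 m

3847.5


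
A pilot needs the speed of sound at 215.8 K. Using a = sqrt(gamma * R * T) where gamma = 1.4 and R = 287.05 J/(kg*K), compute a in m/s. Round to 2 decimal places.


Step 1: gamma * R * T = 1.4 * 287.05 * 215.8 = 86723.546
Step 2: a = sqrt(86723.546) = 294.49 m/s

294.49


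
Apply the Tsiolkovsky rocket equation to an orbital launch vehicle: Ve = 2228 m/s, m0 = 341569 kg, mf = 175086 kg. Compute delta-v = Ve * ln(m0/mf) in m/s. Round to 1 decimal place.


Step 1: Mass ratio m0/mf = 341569 / 175086 = 1.950864
Step 2: ln(1.950864) = 0.668272
Step 3: delta-v = 2228 * 0.668272 = 1488.9 m/s

1488.9


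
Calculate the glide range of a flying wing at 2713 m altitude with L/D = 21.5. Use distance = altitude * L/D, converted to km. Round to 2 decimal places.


Step 1: Glide distance = altitude * L/D = 2713 * 21.5 = 58329.5 m
Step 2: Convert to km: 58329.5 / 1000 = 58.33 km

58.33


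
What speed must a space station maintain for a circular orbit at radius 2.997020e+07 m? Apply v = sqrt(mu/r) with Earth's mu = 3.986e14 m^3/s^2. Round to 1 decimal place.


Step 1: mu / r = 3.986e14 / 2.997020e+07 = 13299877.8787
Step 2: v = sqrt(13299877.8787) = 3646.9 m/s

3646.9


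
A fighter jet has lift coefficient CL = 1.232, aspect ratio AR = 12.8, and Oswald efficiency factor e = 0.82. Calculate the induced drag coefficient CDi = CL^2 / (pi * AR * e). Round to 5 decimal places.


Step 1: CL^2 = 1.232^2 = 1.517824
Step 2: pi * AR * e = 3.14159 * 12.8 * 0.82 = 32.974156
Step 3: CDi = 1.517824 / 32.974156 = 0.04603

0.04603


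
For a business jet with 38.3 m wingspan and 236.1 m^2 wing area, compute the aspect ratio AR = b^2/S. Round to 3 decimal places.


Step 1: b^2 = 38.3^2 = 1466.89
Step 2: AR = 1466.89 / 236.1 = 6.213

6.213


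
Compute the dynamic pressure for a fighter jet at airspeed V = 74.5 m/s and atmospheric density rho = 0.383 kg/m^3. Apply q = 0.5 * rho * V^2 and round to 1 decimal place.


Step 1: V^2 = 74.5^2 = 5550.25
Step 2: q = 0.5 * 0.383 * 5550.25
Step 3: q = 1062.9 Pa

1062.9


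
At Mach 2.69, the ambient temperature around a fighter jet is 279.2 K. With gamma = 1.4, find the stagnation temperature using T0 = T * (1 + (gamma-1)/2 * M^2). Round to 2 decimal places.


Step 1: (gamma-1)/2 = 0.2
Step 2: M^2 = 7.2361
Step 3: 1 + 0.2 * 7.2361 = 2.44722
Step 4: T0 = 279.2 * 2.44722 = 683.26 K

683.26


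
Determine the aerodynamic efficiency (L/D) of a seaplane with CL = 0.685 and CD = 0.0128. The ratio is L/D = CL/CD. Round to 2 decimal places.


Step 1: L/D = CL / CD = 0.685 / 0.0128
Step 2: L/D = 53.52

53.52


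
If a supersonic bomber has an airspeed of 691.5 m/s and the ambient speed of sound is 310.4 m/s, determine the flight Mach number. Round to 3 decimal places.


Step 1: M = V / a = 691.5 / 310.4
Step 2: M = 2.228

2.228


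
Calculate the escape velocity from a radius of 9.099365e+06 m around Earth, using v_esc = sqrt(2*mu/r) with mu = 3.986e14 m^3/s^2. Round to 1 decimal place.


Step 1: 2*mu/r = 2 * 3.986e14 / 9.099365e+06 = 87610509.085
Step 2: v_esc = sqrt(87610509.085) = 9360.0 m/s

9360.0


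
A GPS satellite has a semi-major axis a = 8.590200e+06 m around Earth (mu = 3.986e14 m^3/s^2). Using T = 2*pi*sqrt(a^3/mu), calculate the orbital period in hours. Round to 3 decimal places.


Step 1: a^3 / mu = 6.338841e+20 / 3.986e14 = 1.590276e+06
Step 2: sqrt(1.590276e+06) = 1261.0615 s
Step 3: T = 2*pi * 1261.0615 = 7923.48 s
Step 4: T in hours = 7923.48 / 3600 = 2.201 hours

2.201


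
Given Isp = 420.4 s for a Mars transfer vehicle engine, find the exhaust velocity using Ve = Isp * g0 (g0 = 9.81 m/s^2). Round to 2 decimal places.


Step 1: Ve = Isp * g0 = 420.4 * 9.81
Step 2: Ve = 4124.12 m/s

4124.12


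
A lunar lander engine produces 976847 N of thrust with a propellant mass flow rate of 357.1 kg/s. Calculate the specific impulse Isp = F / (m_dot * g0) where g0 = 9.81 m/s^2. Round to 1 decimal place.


Step 1: m_dot * g0 = 357.1 * 9.81 = 3503.15
Step 2: Isp = 976847 / 3503.15 = 278.8 s

278.8


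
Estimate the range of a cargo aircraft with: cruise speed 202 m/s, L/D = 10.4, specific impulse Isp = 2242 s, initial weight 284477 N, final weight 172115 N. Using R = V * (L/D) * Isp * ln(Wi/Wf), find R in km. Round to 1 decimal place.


Step 1: Coefficient = V * (L/D) * Isp = 202 * 10.4 * 2242 = 4709993.6 m
Step 2: Wi/Wf = 284477 / 172115 = 1.652831
Step 3: ln(1.652831) = 0.50249
Step 4: R = 4709993.6 * 0.50249 = 2366722.6 m = 2366.7 km

2366.7


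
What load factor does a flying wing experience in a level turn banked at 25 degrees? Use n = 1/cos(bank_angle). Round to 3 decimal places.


Step 1: Convert 25 degrees to radians = 0.436332
Step 2: cos(25 deg) = 0.906308
Step 3: n = 1 / 0.906308 = 1.103

1.103


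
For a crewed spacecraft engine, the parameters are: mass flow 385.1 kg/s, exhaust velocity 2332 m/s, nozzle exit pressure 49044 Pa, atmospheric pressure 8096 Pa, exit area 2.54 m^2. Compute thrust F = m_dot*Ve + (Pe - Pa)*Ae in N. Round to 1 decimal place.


Step 1: Momentum thrust = m_dot * Ve = 385.1 * 2332 = 898053.2 N
Step 2: Pressure thrust = (Pe - Pa) * Ae = (49044 - 8096) * 2.54 = 104007.92 N
Step 3: Total thrust F = 898053.2 + 104007.92 = 1002061.1 N

1002061.1


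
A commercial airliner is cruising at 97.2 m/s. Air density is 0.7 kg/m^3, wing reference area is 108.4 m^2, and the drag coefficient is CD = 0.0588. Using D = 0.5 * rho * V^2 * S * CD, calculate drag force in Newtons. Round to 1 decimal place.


Step 1: Dynamic pressure q = 0.5 * 0.7 * 97.2^2 = 3306.744 Pa
Step 2: Drag D = q * S * CD = 3306.744 * 108.4 * 0.0588
Step 3: D = 21076.9 N

21076.9


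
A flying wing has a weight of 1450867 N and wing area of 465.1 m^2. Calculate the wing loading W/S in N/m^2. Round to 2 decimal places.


Step 1: Wing loading = W / S = 1450867 / 465.1
Step 2: Wing loading = 3119.47 N/m^2

3119.47


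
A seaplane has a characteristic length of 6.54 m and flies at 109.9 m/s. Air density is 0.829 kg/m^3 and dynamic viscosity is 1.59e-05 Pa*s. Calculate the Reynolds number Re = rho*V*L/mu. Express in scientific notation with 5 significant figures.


Step 1: Numerator = rho * V * L = 0.829 * 109.9 * 6.54 = 595.840434
Step 2: Re = 595.840434 / 1.59e-05
Step 3: Re = 3.7474e+07

3.7474e+07


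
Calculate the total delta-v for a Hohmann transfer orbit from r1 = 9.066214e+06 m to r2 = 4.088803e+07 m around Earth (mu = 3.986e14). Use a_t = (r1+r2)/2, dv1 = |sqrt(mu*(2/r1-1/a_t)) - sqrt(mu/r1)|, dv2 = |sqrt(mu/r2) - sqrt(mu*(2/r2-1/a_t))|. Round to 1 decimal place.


Step 1: Transfer semi-major axis a_t = (9.066214e+06 + 4.088803e+07) / 2 = 2.497712e+07 m
Step 2: v1 (circular at r1) = sqrt(mu/r1) = 6630.64 m/s
Step 3: v_t1 = sqrt(mu*(2/r1 - 1/a_t)) = 8483.65 m/s
Step 4: dv1 = |8483.65 - 6630.64| = 1853.0 m/s
Step 5: v2 (circular at r2) = 3122.27 m/s, v_t2 = 1881.1 m/s
Step 6: dv2 = |3122.27 - 1881.1| = 1241.17 m/s
Step 7: Total delta-v = 1853.0 + 1241.17 = 3094.2 m/s

3094.2


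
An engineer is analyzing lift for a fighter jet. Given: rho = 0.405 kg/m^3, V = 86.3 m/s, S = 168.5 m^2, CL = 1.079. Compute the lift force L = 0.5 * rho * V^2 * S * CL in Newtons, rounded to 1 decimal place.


Step 1: Calculate dynamic pressure q = 0.5 * 0.405 * 86.3^2 = 0.5 * 0.405 * 7447.69 = 1508.1572 Pa
Step 2: Multiply by wing area and lift coefficient: L = 1508.1572 * 168.5 * 1.079
Step 3: L = 254124.4924 * 1.079 = 274200.3 N

274200.3


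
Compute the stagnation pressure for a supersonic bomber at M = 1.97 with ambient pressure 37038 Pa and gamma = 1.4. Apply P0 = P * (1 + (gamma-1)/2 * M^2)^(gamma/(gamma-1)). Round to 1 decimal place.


Step 1: (gamma-1)/2 * M^2 = 0.2 * 3.8809 = 0.77618
Step 2: 1 + 0.77618 = 1.77618
Step 3: Exponent gamma/(gamma-1) = 3.5
Step 4: P0 = 37038 * 1.77618^3.5 = 276599.9 Pa

276599.9


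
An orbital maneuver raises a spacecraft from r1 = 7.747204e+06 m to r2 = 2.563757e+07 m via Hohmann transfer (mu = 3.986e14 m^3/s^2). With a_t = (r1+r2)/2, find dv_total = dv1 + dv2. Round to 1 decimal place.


Step 1: Transfer semi-major axis a_t = (7.747204e+06 + 2.563757e+07) / 2 = 1.669239e+07 m
Step 2: v1 (circular at r1) = sqrt(mu/r1) = 7172.92 m/s
Step 3: v_t1 = sqrt(mu*(2/r1 - 1/a_t)) = 8889.46 m/s
Step 4: dv1 = |8889.46 - 7172.92| = 1716.54 m/s
Step 5: v2 (circular at r2) = 3943.03 m/s, v_t2 = 2686.23 m/s
Step 6: dv2 = |3943.03 - 2686.23| = 1256.8 m/s
Step 7: Total delta-v = 1716.54 + 1256.8 = 2973.3 m/s

2973.3


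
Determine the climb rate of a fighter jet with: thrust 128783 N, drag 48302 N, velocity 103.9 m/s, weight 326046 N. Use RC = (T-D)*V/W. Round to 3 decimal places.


Step 1: Excess thrust = T - D = 128783 - 48302 = 80481 N
Step 2: Excess power = 80481 * 103.9 = 8361975.9 W
Step 3: RC = 8361975.9 / 326046 = 25.647 m/s

25.647


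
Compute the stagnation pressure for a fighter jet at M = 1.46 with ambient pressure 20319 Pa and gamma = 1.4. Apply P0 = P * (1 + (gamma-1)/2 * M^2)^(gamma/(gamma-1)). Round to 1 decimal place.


Step 1: (gamma-1)/2 * M^2 = 0.2 * 2.1316 = 0.42632
Step 2: 1 + 0.42632 = 1.42632
Step 3: Exponent gamma/(gamma-1) = 3.5
Step 4: P0 = 20319 * 1.42632^3.5 = 70414.4 Pa

70414.4


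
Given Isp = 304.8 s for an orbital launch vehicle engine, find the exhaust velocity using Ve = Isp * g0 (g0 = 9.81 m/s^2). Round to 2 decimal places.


Step 1: Ve = Isp * g0 = 304.8 * 9.81
Step 2: Ve = 2990.09 m/s

2990.09


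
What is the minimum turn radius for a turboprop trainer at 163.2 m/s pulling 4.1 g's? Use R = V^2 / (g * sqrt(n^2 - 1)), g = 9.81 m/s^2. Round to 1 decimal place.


Step 1: V^2 = 163.2^2 = 26634.24
Step 2: n^2 - 1 = 4.1^2 - 1 = 15.81
Step 3: sqrt(15.81) = 3.976179
Step 4: R = 26634.24 / (9.81 * 3.976179) = 682.8 m

682.8


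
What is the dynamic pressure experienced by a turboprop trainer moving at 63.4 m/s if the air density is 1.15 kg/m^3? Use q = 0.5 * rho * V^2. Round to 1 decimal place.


Step 1: V^2 = 63.4^2 = 4019.56
Step 2: q = 0.5 * 1.15 * 4019.56
Step 3: q = 2311.2 Pa

2311.2


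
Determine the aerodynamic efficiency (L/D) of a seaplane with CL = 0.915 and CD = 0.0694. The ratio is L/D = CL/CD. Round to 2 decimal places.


Step 1: L/D = CL / CD = 0.915 / 0.0694
Step 2: L/D = 13.18

13.18


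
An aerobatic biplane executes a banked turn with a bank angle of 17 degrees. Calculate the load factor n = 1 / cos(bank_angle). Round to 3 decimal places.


Step 1: Convert 17 degrees to radians = 0.296706
Step 2: cos(17 deg) = 0.956305
Step 3: n = 1 / 0.956305 = 1.046

1.046


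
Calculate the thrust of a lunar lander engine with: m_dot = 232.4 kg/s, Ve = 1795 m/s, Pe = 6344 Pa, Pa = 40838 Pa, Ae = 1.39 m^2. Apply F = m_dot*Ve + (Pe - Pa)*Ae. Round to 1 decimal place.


Step 1: Momentum thrust = m_dot * Ve = 232.4 * 1795 = 417158.0 N
Step 2: Pressure thrust = (Pe - Pa) * Ae = (6344 - 40838) * 1.39 = -47946.66 N
Step 3: Total thrust F = 417158.0 + -47946.66 = 369211.3 N

369211.3


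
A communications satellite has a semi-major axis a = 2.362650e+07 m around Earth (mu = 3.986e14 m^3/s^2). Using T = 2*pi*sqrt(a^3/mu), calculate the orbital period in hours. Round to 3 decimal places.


Step 1: a^3 / mu = 1.318858e+22 / 3.986e14 = 3.308727e+07
Step 2: sqrt(3.308727e+07) = 5752.1531 s
Step 3: T = 2*pi * 5752.1531 = 36141.84 s
Step 4: T in hours = 36141.84 / 3600 = 10.039 hours

10.039


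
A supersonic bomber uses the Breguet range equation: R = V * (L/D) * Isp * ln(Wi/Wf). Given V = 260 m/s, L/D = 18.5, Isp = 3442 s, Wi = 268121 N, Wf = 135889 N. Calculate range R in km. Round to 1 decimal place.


Step 1: Coefficient = V * (L/D) * Isp = 260 * 18.5 * 3442 = 16556020.0 m
Step 2: Wi/Wf = 268121 / 135889 = 1.973088
Step 3: ln(1.973088) = 0.6796
Step 4: R = 16556020.0 * 0.6796 = 11251471.1 m = 11251.5 km

11251.5


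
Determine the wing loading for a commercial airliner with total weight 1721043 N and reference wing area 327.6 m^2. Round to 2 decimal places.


Step 1: Wing loading = W / S = 1721043 / 327.6
Step 2: Wing loading = 5253.49 N/m^2

5253.49


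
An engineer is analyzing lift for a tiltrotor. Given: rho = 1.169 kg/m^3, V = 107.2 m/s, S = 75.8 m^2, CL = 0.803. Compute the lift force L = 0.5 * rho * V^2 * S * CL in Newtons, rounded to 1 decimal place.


Step 1: Calculate dynamic pressure q = 0.5 * 1.169 * 107.2^2 = 0.5 * 1.169 * 11491.84 = 6716.9805 Pa
Step 2: Multiply by wing area and lift coefficient: L = 6716.9805 * 75.8 * 0.803
Step 3: L = 509147.1204 * 0.803 = 408845.1 N

408845.1


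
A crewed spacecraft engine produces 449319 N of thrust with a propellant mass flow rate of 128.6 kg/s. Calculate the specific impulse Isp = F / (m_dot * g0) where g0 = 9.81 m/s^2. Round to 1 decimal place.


Step 1: m_dot * g0 = 128.6 * 9.81 = 1261.57
Step 2: Isp = 449319 / 1261.57 = 356.2 s

356.2


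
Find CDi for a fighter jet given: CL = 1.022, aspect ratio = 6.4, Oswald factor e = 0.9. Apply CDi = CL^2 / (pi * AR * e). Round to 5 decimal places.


Step 1: CL^2 = 1.022^2 = 1.044484
Step 2: pi * AR * e = 3.14159 * 6.4 * 0.9 = 18.095574
Step 3: CDi = 1.044484 / 18.095574 = 0.05772

0.05772


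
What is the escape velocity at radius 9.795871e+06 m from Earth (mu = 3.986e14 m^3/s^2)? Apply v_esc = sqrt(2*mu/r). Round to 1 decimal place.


Step 1: 2*mu/r = 2 * 3.986e14 / 9.795871e+06 = 81381226.8455
Step 2: v_esc = sqrt(81381226.8455) = 9021.2 m/s

9021.2


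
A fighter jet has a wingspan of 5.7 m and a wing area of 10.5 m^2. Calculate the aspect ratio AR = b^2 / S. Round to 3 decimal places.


Step 1: b^2 = 5.7^2 = 32.49
Step 2: AR = 32.49 / 10.5 = 3.094

3.094


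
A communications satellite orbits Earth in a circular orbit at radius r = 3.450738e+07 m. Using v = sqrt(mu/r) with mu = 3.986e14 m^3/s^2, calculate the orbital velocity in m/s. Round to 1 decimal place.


Step 1: mu / r = 3.986e14 / 3.450738e+07 = 11551152.2463
Step 2: v = sqrt(11551152.2463) = 3398.7 m/s

3398.7


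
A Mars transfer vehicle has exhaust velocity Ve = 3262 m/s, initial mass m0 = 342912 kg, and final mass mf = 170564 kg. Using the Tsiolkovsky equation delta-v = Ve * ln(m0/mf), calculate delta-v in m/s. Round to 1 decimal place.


Step 1: Mass ratio m0/mf = 342912 / 170564 = 2.010459
Step 2: ln(2.010459) = 0.698363
Step 3: delta-v = 3262 * 0.698363 = 2278.1 m/s

2278.1


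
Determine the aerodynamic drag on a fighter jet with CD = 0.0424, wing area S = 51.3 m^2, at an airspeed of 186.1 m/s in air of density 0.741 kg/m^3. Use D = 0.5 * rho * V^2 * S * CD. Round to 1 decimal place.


Step 1: Dynamic pressure q = 0.5 * 0.741 * 186.1^2 = 12831.6043 Pa
Step 2: Drag D = q * S * CD = 12831.6043 * 51.3 * 0.0424
Step 3: D = 27910.3 N

27910.3


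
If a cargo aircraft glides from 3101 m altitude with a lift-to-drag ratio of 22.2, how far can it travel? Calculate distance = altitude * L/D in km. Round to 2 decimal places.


Step 1: Glide distance = altitude * L/D = 3101 * 22.2 = 68842.2 m
Step 2: Convert to km: 68842.2 / 1000 = 68.84 km

68.84


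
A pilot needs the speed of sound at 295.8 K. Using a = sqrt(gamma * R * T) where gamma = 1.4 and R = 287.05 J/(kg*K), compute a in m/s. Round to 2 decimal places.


Step 1: gamma * R * T = 1.4 * 287.05 * 295.8 = 118873.146
Step 2: a = sqrt(118873.146) = 344.78 m/s

344.78


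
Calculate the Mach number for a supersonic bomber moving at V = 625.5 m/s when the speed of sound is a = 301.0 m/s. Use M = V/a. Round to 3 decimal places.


Step 1: M = V / a = 625.5 / 301.0
Step 2: M = 2.078

2.078


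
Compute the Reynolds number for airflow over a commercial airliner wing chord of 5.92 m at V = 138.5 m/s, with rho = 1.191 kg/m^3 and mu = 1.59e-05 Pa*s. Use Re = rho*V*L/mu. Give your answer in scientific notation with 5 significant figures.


Step 1: Numerator = rho * V * L = 1.191 * 138.5 * 5.92 = 976.52472
Step 2: Re = 976.52472 / 1.59e-05
Step 3: Re = 6.1417e+07

6.1417e+07


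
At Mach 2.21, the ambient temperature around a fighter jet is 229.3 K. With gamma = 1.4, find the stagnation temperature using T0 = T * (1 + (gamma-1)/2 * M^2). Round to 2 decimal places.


Step 1: (gamma-1)/2 = 0.2
Step 2: M^2 = 4.8841
Step 3: 1 + 0.2 * 4.8841 = 1.97682
Step 4: T0 = 229.3 * 1.97682 = 453.28 K

453.28


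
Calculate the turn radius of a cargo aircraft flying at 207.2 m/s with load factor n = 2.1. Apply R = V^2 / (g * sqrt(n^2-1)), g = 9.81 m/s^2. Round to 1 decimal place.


Step 1: V^2 = 207.2^2 = 42931.84
Step 2: n^2 - 1 = 2.1^2 - 1 = 3.41
Step 3: sqrt(3.41) = 1.846619
Step 4: R = 42931.84 / (9.81 * 1.846619) = 2369.9 m

2369.9


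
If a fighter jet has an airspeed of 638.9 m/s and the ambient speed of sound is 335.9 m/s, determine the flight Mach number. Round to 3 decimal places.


Step 1: M = V / a = 638.9 / 335.9
Step 2: M = 1.902

1.902


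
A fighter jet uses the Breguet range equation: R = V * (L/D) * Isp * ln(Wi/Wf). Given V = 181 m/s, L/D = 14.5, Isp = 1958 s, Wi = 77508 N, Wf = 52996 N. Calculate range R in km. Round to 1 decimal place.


Step 1: Coefficient = V * (L/D) * Isp = 181 * 14.5 * 1958 = 5138771.0 m
Step 2: Wi/Wf = 77508 / 52996 = 1.462525
Step 3: ln(1.462525) = 0.380165
Step 4: R = 5138771.0 * 0.380165 = 1953579.4 m = 1953.6 km

1953.6


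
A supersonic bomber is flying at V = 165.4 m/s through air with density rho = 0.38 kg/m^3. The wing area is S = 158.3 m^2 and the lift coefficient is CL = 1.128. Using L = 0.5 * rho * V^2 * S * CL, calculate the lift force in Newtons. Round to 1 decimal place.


Step 1: Calculate dynamic pressure q = 0.5 * 0.38 * 165.4^2 = 0.5 * 0.38 * 27357.16 = 5197.8604 Pa
Step 2: Multiply by wing area and lift coefficient: L = 5197.8604 * 158.3 * 1.128
Step 3: L = 822821.3013 * 1.128 = 928142.4 N

928142.4


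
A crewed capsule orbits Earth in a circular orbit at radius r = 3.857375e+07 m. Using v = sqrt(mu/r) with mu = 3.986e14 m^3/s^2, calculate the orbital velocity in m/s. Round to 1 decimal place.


Step 1: mu / r = 3.986e14 / 3.857375e+07 = 10333452.1533
Step 2: v = sqrt(10333452.1533) = 3214.6 m/s

3214.6


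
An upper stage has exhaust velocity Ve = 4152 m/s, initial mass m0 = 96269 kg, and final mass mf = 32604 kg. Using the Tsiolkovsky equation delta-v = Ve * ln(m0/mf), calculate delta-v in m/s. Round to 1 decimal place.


Step 1: Mass ratio m0/mf = 96269 / 32604 = 2.952675
Step 2: ln(2.952675) = 1.082711
Step 3: delta-v = 4152 * 1.082711 = 4495.4 m/s

4495.4


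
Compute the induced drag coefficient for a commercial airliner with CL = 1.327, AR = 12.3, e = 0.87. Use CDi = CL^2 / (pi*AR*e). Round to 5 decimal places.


Step 1: CL^2 = 1.327^2 = 1.760929
Step 2: pi * AR * e = 3.14159 * 12.3 * 0.87 = 33.618183
Step 3: CDi = 1.760929 / 33.618183 = 0.05238

0.05238


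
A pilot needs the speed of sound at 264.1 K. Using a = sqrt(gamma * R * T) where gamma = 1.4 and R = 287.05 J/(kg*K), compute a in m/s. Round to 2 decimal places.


Step 1: gamma * R * T = 1.4 * 287.05 * 264.1 = 106133.867
Step 2: a = sqrt(106133.867) = 325.78 m/s

325.78


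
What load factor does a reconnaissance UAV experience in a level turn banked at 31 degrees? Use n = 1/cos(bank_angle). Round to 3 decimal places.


Step 1: Convert 31 degrees to radians = 0.541052
Step 2: cos(31 deg) = 0.857167
Step 3: n = 1 / 0.857167 = 1.167

1.167


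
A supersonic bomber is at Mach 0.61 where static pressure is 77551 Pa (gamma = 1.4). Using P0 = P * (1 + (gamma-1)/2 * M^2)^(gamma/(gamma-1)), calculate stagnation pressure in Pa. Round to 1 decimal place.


Step 1: (gamma-1)/2 * M^2 = 0.2 * 0.3721 = 0.07442
Step 2: 1 + 0.07442 = 1.07442
Step 3: Exponent gamma/(gamma-1) = 3.5
Step 4: P0 = 77551 * 1.07442^3.5 = 99700.4 Pa

99700.4


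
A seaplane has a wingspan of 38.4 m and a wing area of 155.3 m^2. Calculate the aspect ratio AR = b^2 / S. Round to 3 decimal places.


Step 1: b^2 = 38.4^2 = 1474.56
Step 2: AR = 1474.56 / 155.3 = 9.495

9.495


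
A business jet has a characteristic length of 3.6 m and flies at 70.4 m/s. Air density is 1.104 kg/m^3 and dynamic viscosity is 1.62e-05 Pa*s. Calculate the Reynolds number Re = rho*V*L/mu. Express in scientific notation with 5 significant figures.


Step 1: Numerator = rho * V * L = 1.104 * 70.4 * 3.6 = 279.79776
Step 2: Re = 279.79776 / 1.62e-05
Step 3: Re = 1.7271e+07

1.7271e+07


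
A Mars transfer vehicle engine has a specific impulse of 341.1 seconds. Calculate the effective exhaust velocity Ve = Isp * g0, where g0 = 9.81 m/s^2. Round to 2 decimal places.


Step 1: Ve = Isp * g0 = 341.1 * 9.81
Step 2: Ve = 3346.19 m/s

3346.19


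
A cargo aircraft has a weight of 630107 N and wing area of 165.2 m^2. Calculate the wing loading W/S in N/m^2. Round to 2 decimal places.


Step 1: Wing loading = W / S = 630107 / 165.2
Step 2: Wing loading = 3814.21 N/m^2

3814.21


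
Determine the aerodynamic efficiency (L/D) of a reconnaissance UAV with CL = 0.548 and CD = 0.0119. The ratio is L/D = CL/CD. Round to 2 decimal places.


Step 1: L/D = CL / CD = 0.548 / 0.0119
Step 2: L/D = 46.05

46.05


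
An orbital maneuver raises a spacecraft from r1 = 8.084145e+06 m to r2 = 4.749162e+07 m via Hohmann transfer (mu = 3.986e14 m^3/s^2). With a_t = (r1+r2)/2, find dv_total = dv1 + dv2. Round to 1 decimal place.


Step 1: Transfer semi-major axis a_t = (8.084145e+06 + 4.749162e+07) / 2 = 2.778788e+07 m
Step 2: v1 (circular at r1) = sqrt(mu/r1) = 7021.85 m/s
Step 3: v_t1 = sqrt(mu*(2/r1 - 1/a_t)) = 9179.78 m/s
Step 4: dv1 = |9179.78 - 7021.85| = 2157.93 m/s
Step 5: v2 (circular at r2) = 2897.08 m/s, v_t2 = 1562.61 m/s
Step 6: dv2 = |2897.08 - 1562.61| = 1334.47 m/s
Step 7: Total delta-v = 2157.93 + 1334.47 = 3492.4 m/s

3492.4


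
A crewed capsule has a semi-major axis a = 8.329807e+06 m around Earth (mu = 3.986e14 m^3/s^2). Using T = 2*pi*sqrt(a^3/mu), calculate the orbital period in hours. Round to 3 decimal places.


Step 1: a^3 / mu = 5.779694e+20 / 3.986e14 = 1.449998e+06
Step 2: sqrt(1.449998e+06) = 1204.1588 s
Step 3: T = 2*pi * 1204.1588 = 7565.95 s
Step 4: T in hours = 7565.95 / 3600 = 2.102 hours

2.102


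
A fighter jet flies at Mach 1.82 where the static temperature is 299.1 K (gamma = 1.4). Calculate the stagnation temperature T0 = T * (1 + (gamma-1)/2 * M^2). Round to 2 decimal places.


Step 1: (gamma-1)/2 = 0.2
Step 2: M^2 = 3.3124
Step 3: 1 + 0.2 * 3.3124 = 1.66248
Step 4: T0 = 299.1 * 1.66248 = 497.25 K

497.25


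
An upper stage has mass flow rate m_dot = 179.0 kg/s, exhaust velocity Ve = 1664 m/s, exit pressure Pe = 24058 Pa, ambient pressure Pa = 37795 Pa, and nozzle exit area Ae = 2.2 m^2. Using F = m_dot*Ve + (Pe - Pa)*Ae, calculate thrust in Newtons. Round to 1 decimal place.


Step 1: Momentum thrust = m_dot * Ve = 179.0 * 1664 = 297856.0 N
Step 2: Pressure thrust = (Pe - Pa) * Ae = (24058 - 37795) * 2.2 = -30221.4 N
Step 3: Total thrust F = 297856.0 + -30221.4 = 267634.6 N

267634.6


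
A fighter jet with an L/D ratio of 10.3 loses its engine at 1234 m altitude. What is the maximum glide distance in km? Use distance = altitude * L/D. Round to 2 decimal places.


Step 1: Glide distance = altitude * L/D = 1234 * 10.3 = 12710.2 m
Step 2: Convert to km: 12710.2 / 1000 = 12.71 km

12.71


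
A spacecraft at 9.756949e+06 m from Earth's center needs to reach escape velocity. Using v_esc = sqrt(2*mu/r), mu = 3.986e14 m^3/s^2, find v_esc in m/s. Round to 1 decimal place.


Step 1: 2*mu/r = 2 * 3.986e14 / 9.756949e+06 = 81705869.3245
Step 2: v_esc = sqrt(81705869.3245) = 9039.1 m/s

9039.1


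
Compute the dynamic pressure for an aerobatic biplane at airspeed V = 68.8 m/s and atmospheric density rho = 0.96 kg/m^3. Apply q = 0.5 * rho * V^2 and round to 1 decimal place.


Step 1: V^2 = 68.8^2 = 4733.44
Step 2: q = 0.5 * 0.96 * 4733.44
Step 3: q = 2272.1 Pa

2272.1


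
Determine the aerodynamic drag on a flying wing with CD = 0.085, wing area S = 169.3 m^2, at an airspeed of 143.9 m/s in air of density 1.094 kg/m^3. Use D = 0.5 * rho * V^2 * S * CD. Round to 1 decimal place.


Step 1: Dynamic pressure q = 0.5 * 1.094 * 143.9^2 = 11326.8439 Pa
Step 2: Drag D = q * S * CD = 11326.8439 * 169.3 * 0.085
Step 3: D = 162998.9 N

162998.9


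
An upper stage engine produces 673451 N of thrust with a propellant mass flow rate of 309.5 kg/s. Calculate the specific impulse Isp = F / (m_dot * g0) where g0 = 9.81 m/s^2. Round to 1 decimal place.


Step 1: m_dot * g0 = 309.5 * 9.81 = 3036.2
Step 2: Isp = 673451 / 3036.2 = 221.8 s

221.8


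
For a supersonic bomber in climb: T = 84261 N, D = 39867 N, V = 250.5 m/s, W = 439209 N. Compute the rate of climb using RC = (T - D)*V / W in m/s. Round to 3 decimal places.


Step 1: Excess thrust = T - D = 84261 - 39867 = 44394 N
Step 2: Excess power = 44394 * 250.5 = 11120697.0 W
Step 3: RC = 11120697.0 / 439209 = 25.320 m/s

25.320


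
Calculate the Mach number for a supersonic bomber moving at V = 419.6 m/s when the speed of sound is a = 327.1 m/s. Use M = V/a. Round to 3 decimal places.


Step 1: M = V / a = 419.6 / 327.1
Step 2: M = 1.283

1.283


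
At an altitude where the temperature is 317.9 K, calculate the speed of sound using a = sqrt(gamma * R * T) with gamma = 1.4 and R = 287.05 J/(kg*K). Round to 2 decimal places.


Step 1: gamma * R * T = 1.4 * 287.05 * 317.9 = 127754.473
Step 2: a = sqrt(127754.473) = 357.43 m/s

357.43


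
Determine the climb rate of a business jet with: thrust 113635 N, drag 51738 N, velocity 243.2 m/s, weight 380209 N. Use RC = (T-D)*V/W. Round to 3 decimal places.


Step 1: Excess thrust = T - D = 113635 - 51738 = 61897 N
Step 2: Excess power = 61897 * 243.2 = 15053350.4 W
Step 3: RC = 15053350.4 / 380209 = 39.592 m/s

39.592


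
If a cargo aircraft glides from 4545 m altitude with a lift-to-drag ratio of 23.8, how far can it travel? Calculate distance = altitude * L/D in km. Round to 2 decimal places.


Step 1: Glide distance = altitude * L/D = 4545 * 23.8 = 108171.0 m
Step 2: Convert to km: 108171.0 / 1000 = 108.17 km

108.17


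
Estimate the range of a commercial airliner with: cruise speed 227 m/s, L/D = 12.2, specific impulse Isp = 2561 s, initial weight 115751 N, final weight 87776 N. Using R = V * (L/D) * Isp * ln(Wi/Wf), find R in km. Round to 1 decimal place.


Step 1: Coefficient = V * (L/D) * Isp = 227 * 12.2 * 2561 = 7092433.4 m
Step 2: Wi/Wf = 115751 / 87776 = 1.318709
Step 3: ln(1.318709) = 0.276653
Step 4: R = 7092433.4 * 0.276653 = 1962144.5 m = 1962.1 km

1962.1


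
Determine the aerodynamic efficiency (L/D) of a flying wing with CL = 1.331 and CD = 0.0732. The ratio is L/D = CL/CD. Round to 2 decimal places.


Step 1: L/D = CL / CD = 1.331 / 0.0732
Step 2: L/D = 18.18

18.18


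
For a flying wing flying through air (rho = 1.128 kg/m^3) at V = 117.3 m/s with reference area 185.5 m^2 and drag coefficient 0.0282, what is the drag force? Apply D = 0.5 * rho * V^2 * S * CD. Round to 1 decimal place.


Step 1: Dynamic pressure q = 0.5 * 1.128 * 117.3^2 = 7760.2396 Pa
Step 2: Drag D = q * S * CD = 7760.2396 * 185.5 * 0.0282
Step 3: D = 40594.6 N

40594.6


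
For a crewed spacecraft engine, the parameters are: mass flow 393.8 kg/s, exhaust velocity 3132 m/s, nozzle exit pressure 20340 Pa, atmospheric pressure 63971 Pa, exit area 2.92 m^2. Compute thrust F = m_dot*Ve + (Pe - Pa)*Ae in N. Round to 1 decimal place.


Step 1: Momentum thrust = m_dot * Ve = 393.8 * 3132 = 1233381.6 N
Step 2: Pressure thrust = (Pe - Pa) * Ae = (20340 - 63971) * 2.92 = -127402.52 N
Step 3: Total thrust F = 1233381.6 + -127402.52 = 1105979.1 N

1105979.1


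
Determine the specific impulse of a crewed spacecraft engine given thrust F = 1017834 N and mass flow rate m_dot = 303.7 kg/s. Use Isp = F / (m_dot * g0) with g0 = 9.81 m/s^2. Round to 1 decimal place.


Step 1: m_dot * g0 = 303.7 * 9.81 = 2979.3
Step 2: Isp = 1017834 / 2979.3 = 341.6 s

341.6


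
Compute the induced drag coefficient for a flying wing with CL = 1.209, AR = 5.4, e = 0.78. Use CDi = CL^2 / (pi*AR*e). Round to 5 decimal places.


Step 1: CL^2 = 1.209^2 = 1.461681
Step 2: pi * AR * e = 3.14159 * 5.4 * 0.78 = 13.232388
Step 3: CDi = 1.461681 / 13.232388 = 0.11046

0.11046


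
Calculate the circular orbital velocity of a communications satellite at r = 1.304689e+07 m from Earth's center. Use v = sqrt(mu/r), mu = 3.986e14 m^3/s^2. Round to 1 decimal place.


Step 1: mu / r = 3.986e14 / 1.304689e+07 = 30551342.1206
Step 2: v = sqrt(30551342.1206) = 5527.3 m/s

5527.3


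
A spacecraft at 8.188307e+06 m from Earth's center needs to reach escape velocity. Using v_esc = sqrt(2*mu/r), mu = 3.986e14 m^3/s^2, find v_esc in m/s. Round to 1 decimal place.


Step 1: 2*mu/r = 2 * 3.986e14 / 8.188307e+06 = 97358342.8174
Step 2: v_esc = sqrt(97358342.8174) = 9867.0 m/s

9867.0


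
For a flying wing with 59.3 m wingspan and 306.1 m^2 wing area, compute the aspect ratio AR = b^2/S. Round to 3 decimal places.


Step 1: b^2 = 59.3^2 = 3516.49
Step 2: AR = 3516.49 / 306.1 = 11.488

11.488


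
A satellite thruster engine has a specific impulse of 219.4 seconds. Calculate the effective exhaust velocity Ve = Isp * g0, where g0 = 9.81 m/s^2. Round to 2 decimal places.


Step 1: Ve = Isp * g0 = 219.4 * 9.81
Step 2: Ve = 2152.31 m/s

2152.31


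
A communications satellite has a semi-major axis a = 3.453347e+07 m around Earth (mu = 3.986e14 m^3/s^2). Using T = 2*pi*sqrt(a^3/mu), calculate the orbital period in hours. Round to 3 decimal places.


Step 1: a^3 / mu = 4.118325e+22 / 3.986e14 = 1.033198e+08
Step 2: sqrt(1.033198e+08) = 10164.6325 s
Step 3: T = 2*pi * 10164.6325 = 63866.27 s
Step 4: T in hours = 63866.27 / 3600 = 17.741 hours

17.741


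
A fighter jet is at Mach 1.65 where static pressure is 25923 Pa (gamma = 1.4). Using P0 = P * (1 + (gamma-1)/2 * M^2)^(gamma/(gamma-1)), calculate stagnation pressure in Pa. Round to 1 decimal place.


Step 1: (gamma-1)/2 * M^2 = 0.2 * 2.7225 = 0.5445
Step 2: 1 + 0.5445 = 1.5445
Step 3: Exponent gamma/(gamma-1) = 3.5
Step 4: P0 = 25923 * 1.5445^3.5 = 118697.9 Pa

118697.9


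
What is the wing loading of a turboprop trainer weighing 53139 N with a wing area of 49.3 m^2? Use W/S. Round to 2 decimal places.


Step 1: Wing loading = W / S = 53139 / 49.3
Step 2: Wing loading = 1077.87 N/m^2

1077.87


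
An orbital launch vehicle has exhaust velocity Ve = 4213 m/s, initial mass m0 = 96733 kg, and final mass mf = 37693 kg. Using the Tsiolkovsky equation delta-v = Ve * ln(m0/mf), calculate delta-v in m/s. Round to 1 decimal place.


Step 1: Mass ratio m0/mf = 96733 / 37693 = 2.566339
Step 2: ln(2.566339) = 0.94248
Step 3: delta-v = 4213 * 0.94248 = 3970.7 m/s

3970.7


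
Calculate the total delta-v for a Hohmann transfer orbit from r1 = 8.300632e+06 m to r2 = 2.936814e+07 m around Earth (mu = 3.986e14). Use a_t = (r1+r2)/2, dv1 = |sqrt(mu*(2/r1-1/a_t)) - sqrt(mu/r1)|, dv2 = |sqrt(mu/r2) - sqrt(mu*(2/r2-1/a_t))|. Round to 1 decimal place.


Step 1: Transfer semi-major axis a_t = (8.300632e+06 + 2.936814e+07) / 2 = 1.883439e+07 m
Step 2: v1 (circular at r1) = sqrt(mu/r1) = 6929.68 m/s
Step 3: v_t1 = sqrt(mu*(2/r1 - 1/a_t)) = 8653.18 m/s
Step 4: dv1 = |8653.18 - 6929.68| = 1723.5 m/s
Step 5: v2 (circular at r2) = 3684.09 m/s, v_t2 = 2445.74 m/s
Step 6: dv2 = |3684.09 - 2445.74| = 1238.35 m/s
Step 7: Total delta-v = 1723.5 + 1238.35 = 2961.8 m/s

2961.8


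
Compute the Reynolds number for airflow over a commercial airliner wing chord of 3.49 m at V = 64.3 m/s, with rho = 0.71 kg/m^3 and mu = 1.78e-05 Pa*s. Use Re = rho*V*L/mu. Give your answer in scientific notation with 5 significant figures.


Step 1: Numerator = rho * V * L = 0.71 * 64.3 * 3.49 = 159.32897
Step 2: Re = 159.32897 / 1.78e-05
Step 3: Re = 8.9511e+06

8.9511e+06


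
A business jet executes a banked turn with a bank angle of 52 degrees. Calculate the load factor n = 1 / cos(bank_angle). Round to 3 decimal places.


Step 1: Convert 52 degrees to radians = 0.907571
Step 2: cos(52 deg) = 0.615661
Step 3: n = 1 / 0.615661 = 1.624

1.624


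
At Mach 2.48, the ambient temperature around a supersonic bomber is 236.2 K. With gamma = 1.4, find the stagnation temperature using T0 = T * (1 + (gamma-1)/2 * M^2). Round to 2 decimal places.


Step 1: (gamma-1)/2 = 0.2
Step 2: M^2 = 6.1504
Step 3: 1 + 0.2 * 6.1504 = 2.23008
Step 4: T0 = 236.2 * 2.23008 = 526.74 K

526.74


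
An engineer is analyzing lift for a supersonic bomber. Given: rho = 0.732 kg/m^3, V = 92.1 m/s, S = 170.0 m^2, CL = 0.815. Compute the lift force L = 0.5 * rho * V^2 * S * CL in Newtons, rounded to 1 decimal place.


Step 1: Calculate dynamic pressure q = 0.5 * 0.732 * 92.1^2 = 0.5 * 0.732 * 8482.41 = 3104.5621 Pa
Step 2: Multiply by wing area and lift coefficient: L = 3104.5621 * 170.0 * 0.815
Step 3: L = 527775.5502 * 0.815 = 430137.1 N

430137.1


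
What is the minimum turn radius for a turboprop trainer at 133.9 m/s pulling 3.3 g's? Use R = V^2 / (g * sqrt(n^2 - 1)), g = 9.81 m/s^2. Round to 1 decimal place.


Step 1: V^2 = 133.9^2 = 17929.21
Step 2: n^2 - 1 = 3.3^2 - 1 = 9.89
Step 3: sqrt(9.89) = 3.144837
Step 4: R = 17929.21 / (9.81 * 3.144837) = 581.2 m

581.2


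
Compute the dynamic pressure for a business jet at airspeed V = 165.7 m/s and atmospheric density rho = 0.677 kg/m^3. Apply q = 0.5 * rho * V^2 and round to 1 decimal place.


Step 1: V^2 = 165.7^2 = 27456.49
Step 2: q = 0.5 * 0.677 * 27456.49
Step 3: q = 9294.0 Pa

9294.0


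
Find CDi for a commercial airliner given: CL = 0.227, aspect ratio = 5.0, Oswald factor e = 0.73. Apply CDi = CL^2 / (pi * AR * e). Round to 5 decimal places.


Step 1: CL^2 = 0.227^2 = 0.051529
Step 2: pi * AR * e = 3.14159 * 5.0 * 0.73 = 11.466813
Step 3: CDi = 0.051529 / 11.466813 = 0.00449

0.00449


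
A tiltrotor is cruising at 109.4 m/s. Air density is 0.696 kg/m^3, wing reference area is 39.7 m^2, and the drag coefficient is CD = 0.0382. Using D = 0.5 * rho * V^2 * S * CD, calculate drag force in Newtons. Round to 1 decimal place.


Step 1: Dynamic pressure q = 0.5 * 0.696 * 109.4^2 = 4164.9893 Pa
Step 2: Drag D = q * S * CD = 4164.9893 * 39.7 * 0.0382
Step 3: D = 6316.4 N

6316.4


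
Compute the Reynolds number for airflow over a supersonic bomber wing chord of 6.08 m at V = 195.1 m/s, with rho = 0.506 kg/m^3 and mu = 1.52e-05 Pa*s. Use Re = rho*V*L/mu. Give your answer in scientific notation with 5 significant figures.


Step 1: Numerator = rho * V * L = 0.506 * 195.1 * 6.08 = 600.221248
Step 2: Re = 600.221248 / 1.52e-05
Step 3: Re = 3.9488e+07

3.9488e+07


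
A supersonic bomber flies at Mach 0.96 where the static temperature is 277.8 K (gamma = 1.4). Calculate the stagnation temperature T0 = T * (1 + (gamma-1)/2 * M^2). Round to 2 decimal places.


Step 1: (gamma-1)/2 = 0.2
Step 2: M^2 = 0.9216
Step 3: 1 + 0.2 * 0.9216 = 1.18432
Step 4: T0 = 277.8 * 1.18432 = 329.00 K

329.00


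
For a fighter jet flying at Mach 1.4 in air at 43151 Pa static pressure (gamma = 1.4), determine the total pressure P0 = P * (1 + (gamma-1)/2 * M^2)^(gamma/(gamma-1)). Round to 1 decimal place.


Step 1: (gamma-1)/2 * M^2 = 0.2 * 1.96 = 0.392
Step 2: 1 + 0.392 = 1.392
Step 3: Exponent gamma/(gamma-1) = 3.5
Step 4: P0 = 43151 * 1.392^3.5 = 137318.2 Pa

137318.2
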